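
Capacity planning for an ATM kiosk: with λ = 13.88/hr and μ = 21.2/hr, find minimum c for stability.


Stability requires cμ > λ ⇔ c > λ/μ.
λ/μ = 13.88/21.2 = 0.6547
Minimum integer c = ⌊0.6547⌋ + 1 = 1
Check: 1·21.2 = 21.20 > 13.88, while 0·21.2 = 0.00 ≤ 13.88

Final: 1 servers


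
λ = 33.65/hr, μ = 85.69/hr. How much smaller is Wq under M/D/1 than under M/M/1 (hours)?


ρ = 33.65/85.69 = 0.3927
Wq(M/M/1) = ρ/(μ−λ) = 0.3927/52.04 = 0.007546 hr
Wq(M/D/1) = ρ/(2(μ−λ)) = 0.003773 hr
Savings = 0.007546 − 0.003773 = 0.003773 hr

Final: 0.003773 hr


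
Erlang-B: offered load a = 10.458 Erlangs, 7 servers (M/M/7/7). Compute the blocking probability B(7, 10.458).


B(c,a) = (a^c/c!) / Σ_{k=0}^{c} a^k/k!
a^7/7! = 2714.625510
Σ terms (k=0..7): 1.00000 + 10.45800 + 54.68488 + 190.63150 + 498.40605 + 1042.46610 + 1817.01841 + 2714.62551 = 6329.290459
B = 2714.625510/6329.290459 = 0.428899

Final: 0.428899


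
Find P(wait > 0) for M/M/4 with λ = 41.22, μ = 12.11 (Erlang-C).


a = λ/μ = 3.4038; ρ = a/4 = 0.8509
P₀ = 0.018418 (from M/M/c formula)
C(c,a) = [a^c/(c!(1−ρ))]·P₀ = [134.23179/(24·0.1491)]·0.018418
= 37.52417·0.018418 = 0.691135

Final: 0.691135


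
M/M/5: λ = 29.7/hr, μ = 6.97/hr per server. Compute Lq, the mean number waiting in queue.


a = λ/μ = 4.2611; ρ = a/5 = 0.8522
P₀ = 0.008320
Lq = P₀·a^c·ρ / (c!·(1−ρ)²) = 0.008320·1404.81248·0.8522/(120·0.02184)
= 3.80111

Final: 3.80111


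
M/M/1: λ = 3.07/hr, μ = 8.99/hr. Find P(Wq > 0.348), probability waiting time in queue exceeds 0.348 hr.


ρ = 3.07/8.99 = 0.3415
P(Wq > t) = ρ·e^{−(μ−λ)t} = 0.3415·e^{−2.0602}
= 0.3415·0.127434 = 0.043517

Final: 0.043517


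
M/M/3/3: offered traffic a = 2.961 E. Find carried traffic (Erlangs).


B(3,2.961) = 0.341456 (Erlang-B)
Carried load = a(1 − B) = 2.961·(1 − 0.341456) = 2.961·0.658544 = 1.9499 E

Final: 1.9499 Erlangs


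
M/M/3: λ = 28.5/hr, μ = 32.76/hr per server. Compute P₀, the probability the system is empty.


a = λ/μ = 28.5/32.76 = 0.8700; ρ = a/c = 0.2900
Σ_{k=0}^{2} a^k/k! (terms k=0..2) = 1.00000 + 0.86996 + 0.37842 = 2.24838
Tail: a^3/(3!(1−ρ)) = 0.65842/(6·0.7100) = 0.15456
P₀ = 1/(2.24838 + 0.15456) = 1/2.40294 = 0.416157

Final: 0.416157


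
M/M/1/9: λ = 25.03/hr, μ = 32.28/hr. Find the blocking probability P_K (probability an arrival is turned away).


ρ = λ/μ = 25.03/32.28 = 0.7754
P_K = (1−ρ)ρ^K/(1−ρ^(K+1)) = (0.2246·0.101332)/(1 − 0.078573)
= 0.022759/0.921427 = 0.024700

Final: 0.024700


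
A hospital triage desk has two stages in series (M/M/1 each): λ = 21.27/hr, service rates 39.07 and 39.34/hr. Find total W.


Each node sees arrival rate λ = 21.27/hr (tandem ⇒ throughput preserved).
W₁ = 1/(μ₁−λ) = 1/(39.07−21.27) = 0.05618 hr
W₂ = 1/(μ₂−λ) = 1/(39.34−21.27) = 0.05534 hr
W_total = W₁ + W₂ = 0.05618 + 0.05534 = 0.11152 hr

Final: 0.11152 hr


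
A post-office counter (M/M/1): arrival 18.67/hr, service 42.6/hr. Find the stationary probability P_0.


ρ = 18.67/42.6 = 0.4383
P_n = (1−ρ)·ρ^n = (1 − 0.4383)·0.4383^0 = 0.5617·1.000000 = 0.561737

Final: 0.561737


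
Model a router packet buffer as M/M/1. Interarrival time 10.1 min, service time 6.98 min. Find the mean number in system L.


λ = 60/10.1 = 5.9406 /hr
μ = 60/6.98 = 8.5960 /hr
ρ = λ/μ = 5.9406/8.5960 = 0.6911
L = ρ/(1−ρ) = 0.6911/0.3089 = 2.2372

Final: 2.2372


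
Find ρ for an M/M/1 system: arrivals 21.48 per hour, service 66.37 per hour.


ρ = λ/μ = 21.48/66.37 = 0.3236

Final: 0.3236


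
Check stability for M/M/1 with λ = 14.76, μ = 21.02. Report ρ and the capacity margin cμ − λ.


Total capacity cμ = 1·21.02 = 21.02/hr
ρ = λ/(cμ) = 14.76/21.02 = 0.7022
Stable ⇔ ρ < 1: YES
Spare capacity = cμ − λ = 21.02 − 14.76 = 6.26/hr

Final: ρ = 0.7022; stable; margin = 6.26/hr


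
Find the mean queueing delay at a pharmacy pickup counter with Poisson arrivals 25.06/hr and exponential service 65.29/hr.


ρ = 25.06/65.29 = 0.3838
Wq = ρ/(μ−λ) = 0.3838/(65.29 − 25.06) = 0.3838/40.23 = 0.009541 hr

Final: 0.009541 hr


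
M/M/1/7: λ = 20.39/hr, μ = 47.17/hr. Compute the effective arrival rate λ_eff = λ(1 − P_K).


ρ = 0.4323; P_K = (1−ρ)ρ^7/(1−ρ^8) = 0.001603
λ_eff = λ(1 − P_K) = 20.39·(1 − 0.001603) = 20.39·0.998397 = 20.3573 /hr

Final: 20.3573 /hr


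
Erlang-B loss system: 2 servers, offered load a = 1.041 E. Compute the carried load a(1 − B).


B(2,1.041) = 0.209785 (Erlang-B)
Carried load = a(1 − B) = 1.041·(1 − 0.209785) = 1.041·0.790215 = 0.8226 E

Final: 0.8226 Erlangs


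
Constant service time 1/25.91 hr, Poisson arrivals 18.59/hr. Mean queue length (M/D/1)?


ρ = 18.59/25.91 = 0.7175
M/D/1: Lq = ρ²/(2(1−ρ)) = 0.5148/(2·0.2825) = 0.91107

Final: 0.91107


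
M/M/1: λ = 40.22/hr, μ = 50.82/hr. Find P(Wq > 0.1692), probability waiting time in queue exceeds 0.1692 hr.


ρ = 40.22/50.82 = 0.7914
P(Wq > t) = ρ·e^{−(μ−λ)t} = 0.7914·e^{−1.7935}
= 0.7914·0.166374 = 0.131671

Final: 0.131671


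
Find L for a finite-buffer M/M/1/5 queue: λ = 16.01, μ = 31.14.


ρ = 16.01/31.14 = 0.5141
L = ρ[1 − (K+1)ρ^K + Kρ^(K+1)] / [(1−ρ)(1−ρ^(K+1))]
Numerator: 0.5141·(1 − 6·0.035922 + 5·0.018469) = 0.450794
Denominator: (0.4859)·(0.981531) = 0.476897
L = 0.450794/0.476897 = 0.9453

Final: 0.9453


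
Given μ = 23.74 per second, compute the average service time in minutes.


Mean service time = 1/μ = 1/23.74 second = 0.04212 second
In minutes: 0.04212 × 0.0166667 = 0.0007020 min

Final: 0.0007020 min


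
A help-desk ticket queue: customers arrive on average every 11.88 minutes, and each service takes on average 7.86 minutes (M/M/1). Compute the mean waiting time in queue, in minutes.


λ = 60/11.88 = 5.0505 /hr
μ = 60/7.86 = 7.6336 /hr
ρ = λ/μ = 5.0505/7.6336 = 0.6616
Wq = ρ/(μ−λ) = 0.6616/(7.6336−5.0505) = 0.25613 hr
In minutes: 0.25613·60 = 15.368 min

Final: 15.368 min


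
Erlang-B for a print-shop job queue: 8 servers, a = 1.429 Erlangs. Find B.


B(c,a) = (a^c/c!) / Σ_{k=0}^{c} a^k/k!
a^8/8! = 0.0004313
Σ terms (k=0..8): 1.00000 + 1.42900 + 1.02102 + 0.48635 + 0.17375 + 0.04966 + 0.01183 + 0.002414 + 0.0004313 = 4.174443
B = 0.0004313/4.174443 = 0.0001033

Final: 0.0001033


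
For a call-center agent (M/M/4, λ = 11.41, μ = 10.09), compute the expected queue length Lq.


a = λ/μ = 1.1308; ρ = a/4 = 0.2827
P₀ = 0.321937
Lq = P₀·a^c·ρ / (c!·(1−ρ)²) = 0.321937·1.63523·0.2827/(24·0.51451)
= 0.01205

Final: 0.01205


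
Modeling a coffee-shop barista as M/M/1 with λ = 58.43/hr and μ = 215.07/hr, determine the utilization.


ρ = λ/μ = 58.43/215.07 = 0.2717

Final: 0.2717


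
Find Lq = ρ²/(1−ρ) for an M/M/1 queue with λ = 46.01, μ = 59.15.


ρ = 46.01/59.15 = 0.7779
Lq = ρ²/(1−ρ) = 0.6051/0.2221 = 2.7237

Final: 2.7237


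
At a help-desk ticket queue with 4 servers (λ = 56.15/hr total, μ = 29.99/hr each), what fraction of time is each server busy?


ρ = λ/(cμ) = 56.15/(4·29.99) = 56.15/119.96 = 0.4681

Final: 0.4681


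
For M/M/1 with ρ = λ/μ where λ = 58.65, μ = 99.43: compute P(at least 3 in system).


ρ = 58.65/99.43 = 0.5899
P(N ≥ n) = ρ^n = 0.5899^3 = 0.205235

Final: 0.205235


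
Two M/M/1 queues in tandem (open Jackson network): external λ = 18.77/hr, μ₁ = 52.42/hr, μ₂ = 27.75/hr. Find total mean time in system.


Each node sees arrival rate λ = 18.77/hr (tandem ⇒ throughput preserved).
W₁ = 1/(μ₁−λ) = 1/(52.42−18.77) = 0.02972 hr
W₂ = 1/(μ₂−λ) = 1/(27.75−18.77) = 0.11136 hr
W_total = W₁ + W₂ = 0.02972 + 0.11136 = 0.14108 hr

Final: 0.14108 hr


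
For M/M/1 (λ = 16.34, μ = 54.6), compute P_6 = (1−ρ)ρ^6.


ρ = 16.34/54.6 = 0.2993
P_n = (1−ρ)·ρ^n = (1 − 0.2993)·0.2993^6 = 0.7007·0.0007184 = 0.0005034

Final: 0.0005034


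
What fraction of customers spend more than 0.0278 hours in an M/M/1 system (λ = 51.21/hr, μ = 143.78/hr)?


W ~ Exponential(μ−λ) for M/M/1.
μ − λ = 143.78 − 51.21 = 92.5700
P(W > t) = e^{−(μ−λ)t} = e^{−2.5734} = 0.076272

Final: 0.076272


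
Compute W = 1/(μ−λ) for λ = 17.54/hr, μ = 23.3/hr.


W = 1/(μ−λ) = 1/(23.3 − 17.54) = 1/5.76 = 0.1736 hr

Final: 0.1736 hr


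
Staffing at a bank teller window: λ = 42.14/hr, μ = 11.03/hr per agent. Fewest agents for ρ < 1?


Stability requires cμ > λ ⇔ c > λ/μ.
λ/μ = 42.14/11.03 = 3.8205
Minimum integer c = ⌊3.8205⌋ + 1 = 4
Check: 4·11.03 = 44.12 > 42.14, while 3·11.03 = 33.09 ≤ 42.14

Final: 4 servers


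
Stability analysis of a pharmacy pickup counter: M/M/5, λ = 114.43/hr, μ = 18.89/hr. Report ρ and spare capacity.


Total capacity cμ = 5·18.89 = 94.45/hr
ρ = λ/(cμ) = 114.43/94.45 = 1.2115
Stable ⇔ ρ < 1: NO
Spare capacity = cμ − λ = 94.45 − 114.43 = -19.98/hr

Final: ρ = 1.2115; unstable; margin = -19.98/hr


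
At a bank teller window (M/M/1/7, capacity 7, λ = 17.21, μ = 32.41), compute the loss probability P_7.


ρ = λ/μ = 17.21/32.41 = 0.5310
P_K = (1−ρ)ρ^K/(1−ρ^(K+1)) = (0.4690·0.011905)/(1 − 0.006321)
= 0.005583/0.993679 = 0.005619

Final: 0.005619


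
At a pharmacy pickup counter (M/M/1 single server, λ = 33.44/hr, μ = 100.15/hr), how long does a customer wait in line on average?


ρ = 33.44/100.15 = 0.3339
Wq = ρ/(μ−λ) = 0.3339/(100.15 − 33.44) = 0.3339/66.71 = 0.005005 hr

Final: 0.005005 hr


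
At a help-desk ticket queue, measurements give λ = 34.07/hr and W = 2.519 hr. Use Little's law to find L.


L = λW = 34.07·2.519 = 85.8223

Final: 85.8223


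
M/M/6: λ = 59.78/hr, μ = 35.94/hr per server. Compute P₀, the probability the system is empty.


a = λ/μ = 59.78/35.94 = 1.6633; ρ = a/c = 0.2772
Σ_{k=0}^{5} a^k/k! (terms k=0..5) = 1.00000 + 1.66333 + 1.38333 + 0.76698 + 0.31893 + 0.10610 = 5.23867
Tail: a^6/(6!(1−ρ)) = 21.17713/(720·0.7228) = 0.04069
P₀ = 1/(5.23867 + 0.04069) = 1/5.27936 = 0.189417

Final: 0.189417


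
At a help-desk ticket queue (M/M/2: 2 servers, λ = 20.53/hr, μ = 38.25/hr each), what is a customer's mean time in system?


a = 0.5367; ρ = 0.2684; P₀ = 0.576832
Lq = P₀·a^c·ρ/(c!(1−ρ)²) = 0.04166
Wq = Lq/λ = 0.04166/20.53 = 0.002029 hr
W = Wq + 1/μ = 0.002029 + 0.02614 = 0.02817 hr

Final: 0.02817 hr


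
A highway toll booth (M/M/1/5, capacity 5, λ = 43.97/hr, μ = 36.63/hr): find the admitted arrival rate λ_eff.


ρ = 1.2004; P_K = (1−ρ)ρ^5/(1−ρ^6) = 0.250746
λ_eff = λ(1 − P_K) = 43.97·(1 − 0.250746) = 43.97·0.749254 = 32.9447 /hr

Final: 32.9447 /hr


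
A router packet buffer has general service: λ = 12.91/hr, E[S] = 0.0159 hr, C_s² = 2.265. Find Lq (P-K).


ρ = λ·E[S] = 12.91·0.0159 = 0.2053
Lq = ρ²(1+C_s²)/(2(1−ρ)) = 0.04214·(1+2.265)/(2·0.7947)
= 0.04214·3.2650/1.5895 = 0.08655

Final: 0.08655


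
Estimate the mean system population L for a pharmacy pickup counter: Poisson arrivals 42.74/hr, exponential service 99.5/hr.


ρ = λ/μ = 42.74/99.5 = 0.4295
L = ρ/(1−ρ) = 0.4295/(1 − 0.4295) = 0.4295/0.5705 = 0.7530

Final: 0.7530


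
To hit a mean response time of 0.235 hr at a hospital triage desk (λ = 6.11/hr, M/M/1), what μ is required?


W = 1/(μ−λ) ⇒ μ − λ = 1/W = 1/0.235 = 4.2553
μ = λ + 1/W = 6.11 + 4.2553 = 10.3653 per hr

Final: 10.3653 /hr


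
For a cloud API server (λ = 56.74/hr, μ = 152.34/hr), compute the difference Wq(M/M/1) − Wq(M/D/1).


ρ = 56.74/152.34 = 0.3725
Wq(M/M/1) = ρ/(μ−λ) = 0.3725/95.60 = 0.003896 hr
Wq(M/D/1) = ρ/(2(μ−λ)) = 0.001948 hr
Savings = 0.003896 − 0.001948 = 0.001948 hr

Final: 0.001948 hr


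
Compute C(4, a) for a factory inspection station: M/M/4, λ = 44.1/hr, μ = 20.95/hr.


a = λ/μ = 2.1050; ρ = a/4 = 0.5263
P₀ = 0.116252 (from M/M/c formula)
C(c,a) = [a^c/(c!(1−ρ))]·P₀ = [19.63443/(24·0.4737)]·0.116252
= 1.72687·0.116252 = 0.200753

Final: 0.200753


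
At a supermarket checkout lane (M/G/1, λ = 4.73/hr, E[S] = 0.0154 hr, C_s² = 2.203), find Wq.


ρ = λ·E[S] = 4.73·0.0154 = 0.07284
E[S²] = E[S]²(1+C_s²) = 0.0154²·(1+2.203) = 0.0007596
Wq = λ·E[S²]/(2(1−ρ)) = 4.73·0.0007596/(2·0.9272) = 0.001938 hr

Final: 0.001938 hr


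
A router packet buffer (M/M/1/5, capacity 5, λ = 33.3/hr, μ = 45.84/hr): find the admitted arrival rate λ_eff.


ρ = 0.7264; P_K = (1−ρ)ρ^5/(1−ρ^6) = 0.064876
λ_eff = λ(1 − P_K) = 33.3·(1 − 0.064876) = 33.3·0.935124 = 31.1396 /hr

Final: 31.1396 /hr


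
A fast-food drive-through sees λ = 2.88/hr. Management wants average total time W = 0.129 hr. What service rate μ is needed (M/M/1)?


W = 1/(μ−λ) ⇒ μ − λ = 1/W = 1/0.129 = 7.7519
μ = λ + 1/W = 2.88 + 7.7519 = 10.6319 per hr

Final: 10.6319 /hr


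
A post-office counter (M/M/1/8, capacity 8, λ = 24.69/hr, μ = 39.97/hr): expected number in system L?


ρ = 24.69/39.97 = 0.6177
L = ρ[1 − (K+1)ρ^K + Kρ^(K+1)] / [(1−ρ)(1−ρ^(K+1))]
Numerator: 0.6177·(1 − 9·0.021198 + 8·0.013094) = 0.564573
Denominator: (0.3823)·(0.986906) = 0.377281
L = 0.564573/0.377281 = 1.4964

Final: 1.4964


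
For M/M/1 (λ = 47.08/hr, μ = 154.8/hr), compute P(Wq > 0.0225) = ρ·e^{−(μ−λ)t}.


ρ = 47.08/154.8 = 0.3041
P(Wq > t) = ρ·e^{−(μ−λ)t} = 0.3041·e^{−2.4237}
= 0.3041·0.088593 = 0.026944

Final: 0.026944


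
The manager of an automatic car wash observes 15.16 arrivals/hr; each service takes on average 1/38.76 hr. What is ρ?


ρ = λ/μ = 15.16/38.76 = 0.3911

Final: 0.3911


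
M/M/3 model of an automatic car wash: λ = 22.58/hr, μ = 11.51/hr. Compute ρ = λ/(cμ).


ρ = λ/(cμ) = 22.58/(3·11.51) = 22.58/34.53 = 0.6539

Final: 0.6539


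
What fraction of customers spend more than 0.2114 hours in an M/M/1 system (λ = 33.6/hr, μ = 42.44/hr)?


W ~ Exponential(μ−λ) for M/M/1.
μ − λ = 42.44 − 33.6 = 8.8400
P(W > t) = e^{−(μ−λ)t} = e^{−1.8688} = 0.154312

Final: 0.154312


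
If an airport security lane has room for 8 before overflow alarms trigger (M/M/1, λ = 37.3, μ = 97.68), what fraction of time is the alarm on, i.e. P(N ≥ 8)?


ρ = 37.3/97.68 = 0.3819
P(N ≥ n) = ρ^n = 0.3819^8 = 0.0004521

Final: 0.0004521


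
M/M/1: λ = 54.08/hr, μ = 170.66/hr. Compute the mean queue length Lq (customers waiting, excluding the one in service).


ρ = 54.08/170.66 = 0.3169
Lq = ρ²/(1−ρ) = 0.1004/0.6831 = 0.1470

Final: 0.1470


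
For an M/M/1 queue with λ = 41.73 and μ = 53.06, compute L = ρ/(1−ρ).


ρ = λ/μ = 41.73/53.06 = 0.7865
L = ρ/(1−ρ) = 0.7865/(1 − 0.7865) = 0.7865/0.2135 = 3.6831

Final: 3.6831


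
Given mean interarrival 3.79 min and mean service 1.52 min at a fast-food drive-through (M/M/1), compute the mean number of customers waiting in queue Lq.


λ = 60/3.79 = 15.8311 /hr
μ = 60/1.52 = 39.4737 /hr
ρ = λ/μ = 15.8311/39.4737 = 0.4011
Lq = ρ²/(1−ρ) = 0.1608/0.5989 = 0.2685

Final: 0.2685


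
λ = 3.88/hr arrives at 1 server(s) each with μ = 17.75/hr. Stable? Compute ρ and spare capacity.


Total capacity cμ = 1·17.75 = 17.75/hr
ρ = λ/(cμ) = 3.88/17.75 = 0.2186
Stable ⇔ ρ < 1: YES
Spare capacity = cμ − λ = 17.75 − 3.88 = 13.87/hr

Final: ρ = 0.2186; stable; margin = 13.87/hr


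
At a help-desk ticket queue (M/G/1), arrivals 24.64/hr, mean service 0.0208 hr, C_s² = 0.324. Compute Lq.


ρ = λ·E[S] = 24.64·0.0208 = 0.5125
Lq = ρ²(1+C_s²)/(2(1−ρ)) = 0.2627·(1+0.324)/(2·0.4875)
= 0.2627·1.3240/0.9750 = 0.35670

Final: 0.35670


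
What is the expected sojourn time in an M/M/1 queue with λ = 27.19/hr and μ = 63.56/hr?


W = 1/(μ−λ) = 1/(63.56 − 27.19) = 1/36.37 = 0.02750 hr

Final: 0.02750 hr


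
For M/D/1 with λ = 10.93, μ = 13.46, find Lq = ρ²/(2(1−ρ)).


ρ = 10.93/13.46 = 0.8120
M/D/1: Lq = ρ²/(2(1−ρ)) = 0.6594/(2·0.1880) = 1.75406

Final: 1.75406


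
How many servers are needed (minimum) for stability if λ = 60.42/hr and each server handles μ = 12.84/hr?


Stability requires cμ > λ ⇔ c > λ/μ.
λ/μ = 60.42/12.84 = 4.7056
Minimum integer c = ⌊4.7056⌋ + 1 = 5
Check: 5·12.84 = 64.20 > 60.42, while 4·12.84 = 51.36 ≤ 60.42

Final: 5 servers


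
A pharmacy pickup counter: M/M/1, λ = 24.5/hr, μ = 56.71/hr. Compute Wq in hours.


ρ = 24.5/56.71 = 0.4320
Wq = ρ/(μ−λ) = 0.4320/(56.71 − 24.5) = 0.4320/32.21 = 0.01341 hr

Final: 0.01341 hr


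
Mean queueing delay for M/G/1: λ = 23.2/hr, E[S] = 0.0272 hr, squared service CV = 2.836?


ρ = λ·E[S] = 23.2·0.0272 = 0.6310
E[S²] = E[S]²(1+C_s²) = 0.0272²·(1+2.836) = 0.002838
Wq = λ·E[S²]/(2(1−ρ)) = 23.2·0.002838/(2·0.3690) = 0.08923 hr

Final: 0.08923 hr


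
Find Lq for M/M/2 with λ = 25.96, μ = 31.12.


a = λ/μ = 0.8342; ρ = a/2 = 0.4171
P₀ = 0.411338
Lq = P₀·a^c·ρ / (c!·(1−ρ)²) = 0.411338·0.69587·0.4171/(2·0.33978)
= 0.17569

Final: 0.17569


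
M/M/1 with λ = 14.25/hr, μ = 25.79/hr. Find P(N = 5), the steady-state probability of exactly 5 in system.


ρ = 14.25/25.79 = 0.5525
P_n = (1−ρ)·ρ^n = (1 − 0.5525)·0.5525^5 = 0.4475·0.051501 = 0.023045

Final: 0.023045


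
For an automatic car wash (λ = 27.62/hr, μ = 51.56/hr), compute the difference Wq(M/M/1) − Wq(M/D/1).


ρ = 27.62/51.56 = 0.5357
Wq(M/M/1) = ρ/(μ−λ) = 0.5357/23.94 = 0.02238 hr
Wq(M/D/1) = ρ/(2(μ−λ)) = 0.01119 hr
Savings = 0.02238 − 0.01119 = 0.01119 hr

Final: 0.01119 hr


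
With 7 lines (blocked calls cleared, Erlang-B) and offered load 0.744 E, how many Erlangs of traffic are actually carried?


B(7,0.744) = 0.00001190 (Erlang-B)
Carried load = a(1 − B) = 0.744·(1 − 0.00001190) = 0.744·0.999988 = 0.7440 E

Final: 0.7440 Erlangs


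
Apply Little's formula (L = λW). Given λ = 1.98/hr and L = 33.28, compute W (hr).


W = L/λ = 33.28/1.98 = 16.8081 hr

Final: 16.8081 hr


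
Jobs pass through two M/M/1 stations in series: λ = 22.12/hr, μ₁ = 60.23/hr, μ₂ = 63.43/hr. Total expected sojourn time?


Each node sees arrival rate λ = 22.12/hr (tandem ⇒ throughput preserved).
W₁ = 1/(μ₁−λ) = 1/(60.23−22.12) = 0.02624 hr
W₂ = 1/(μ₂−λ) = 1/(63.43−22.12) = 0.02421 hr
W_total = W₁ + W₂ = 0.02624 + 0.02421 = 0.05045 hr

Final: 0.05045 hr


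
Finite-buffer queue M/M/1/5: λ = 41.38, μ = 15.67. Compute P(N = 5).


ρ = λ/μ = 41.38/15.67 = 2.6407
P_K = (1−ρ)ρ^K/(1−ρ^(K+1)) = (-1.6407·128.412544)/(1 − 339.100897)
= -210.688354/-338.100897 = 0.623152

Final: 0.623152


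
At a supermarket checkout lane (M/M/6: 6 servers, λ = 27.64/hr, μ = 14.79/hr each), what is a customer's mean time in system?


a = 1.8688; ρ = 0.3115; P₀ = 0.154153
Lq = P₀·a^c·ρ/(c!(1−ρ)²) = 0.005993
Wq = Lq/λ = 0.005993/27.64 = 0.0002168 hr
W = Wq + 1/μ = 0.0002168 + 0.06761 = 0.06783 hr

Final: 0.06783 hr


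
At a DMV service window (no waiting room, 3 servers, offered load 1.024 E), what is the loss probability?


B(c,a) = (a^c/c!) / Σ_{k=0}^{c} a^k/k!
a^3/3! = 0.178957
Σ terms (k=0..3): 1.00000 + 1.02400 + 0.52429 + 0.17896 = 2.727245
B = 0.178957/2.727245 = 0.065618

Final: 0.065618


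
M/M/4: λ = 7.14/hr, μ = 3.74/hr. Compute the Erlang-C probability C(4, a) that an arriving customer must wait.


a = λ/μ = 1.9091; ρ = a/4 = 0.4773
P₀ = 0.143887 (from M/M/c formula)
C(c,a) = [a^c/(c!(1−ρ))]·P₀ = [13.28331/(24·0.5227)]·0.143887
= 1.05881·0.143887 = 0.152350

Final: 0.152350


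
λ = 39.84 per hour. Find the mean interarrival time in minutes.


Mean interarrival time = 1/λ = 1/39.84 hour = 0.02510 hour
In minutes: 0.02510 × 60 = 1.5060 min

Final: 1.5060 min


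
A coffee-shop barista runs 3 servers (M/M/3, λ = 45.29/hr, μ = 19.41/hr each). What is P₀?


a = λ/μ = 45.29/19.41 = 2.3333; ρ = a/c = 0.7778
Σ_{k=0}^{2} a^k/k! (terms k=0..2) = 1.00000 + 2.33333 + 2.72222 = 6.05556
Tail: a^3/(3!(1−ρ)) = 12.70370/(6·0.2222) = 9.52778
P₀ = 1/(6.05556 + 9.52778) = 1/15.58333 = 0.064171

Final: 0.064171


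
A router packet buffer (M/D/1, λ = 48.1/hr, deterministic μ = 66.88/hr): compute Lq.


ρ = 48.1/66.88 = 0.7192
M/D/1: Lq = ρ²/(2(1−ρ)) = 0.5172/(2·0.2808) = 0.92102

Final: 0.92102


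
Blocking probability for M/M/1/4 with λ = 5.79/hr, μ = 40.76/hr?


ρ = λ/μ = 5.79/40.76 = 0.1421
P_K = (1−ρ)ρ^K/(1−ρ^(K+1)) = (0.8579·0.0004072)/(1 − 0.00005784)
= 0.0003493/0.999942 = 0.0003494

Final: 0.0003494


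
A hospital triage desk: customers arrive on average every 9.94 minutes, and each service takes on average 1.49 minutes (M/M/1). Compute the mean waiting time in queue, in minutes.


λ = 60/9.94 = 6.0362 /hr
μ = 60/1.49 = 40.2685 /hr
ρ = λ/μ = 6.0362/40.2685 = 0.1499
Wq = ρ/(μ−λ) = 0.1499/(40.2685−6.0362) = 0.004379 hr
In minutes: 0.004379·60 = 0.2627 min

Final: 0.2627 min


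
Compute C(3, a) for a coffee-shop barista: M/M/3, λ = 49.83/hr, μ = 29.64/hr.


a = λ/μ = 1.6812; ρ = a/3 = 0.5604
P₀ = 0.169613 (from M/M/c formula)
C(c,a) = [a^c/(c!(1−ρ))]·P₀ = [4.75158/(6·0.4396)]·0.169613
= 1.80144·0.169613 = 0.305547

Final: 0.305547


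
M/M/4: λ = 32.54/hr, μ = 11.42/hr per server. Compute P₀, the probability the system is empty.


a = λ/μ = 32.54/11.42 = 2.8494; ρ = a/c = 0.7123
Σ_{k=0}^{3} a^k/k! (terms k=0..3) = 1.00000 + 2.84939 + 4.05950 + 3.85570 = 11.76459
Tail: a^4/(4!(1−ρ)) = 65.91827/(24·0.2877) = 9.54828
P₀ = 1/(11.76459 + 9.54828) = 1/21.31287 = 0.046920

Final: 0.046920


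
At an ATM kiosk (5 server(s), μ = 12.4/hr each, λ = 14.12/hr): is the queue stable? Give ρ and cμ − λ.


Total capacity cμ = 5·12.4 = 62.00/hr
ρ = λ/(cμ) = 14.12/62.00 = 0.2277
Stable ⇔ ρ < 1: YES
Spare capacity = cμ − λ = 62.00 − 14.12 = 47.88/hr

Final: ρ = 0.2277; stable; margin = 47.88/hr


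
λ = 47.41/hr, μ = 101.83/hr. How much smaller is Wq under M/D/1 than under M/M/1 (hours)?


ρ = 47.41/101.83 = 0.4656
Wq(M/M/1) = ρ/(μ−λ) = 0.4656/54.42 = 0.008555 hr
Wq(M/D/1) = ρ/(2(μ−λ)) = 0.004278 hr
Savings = 0.008555 − 0.004278 = 0.004278 hr

Final: 0.004278 hr


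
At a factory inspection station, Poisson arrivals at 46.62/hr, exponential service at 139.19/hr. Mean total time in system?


W = 1/(μ−λ) = 1/(139.19 − 46.62) = 1/92.57 = 0.01080 hr

Final: 0.01080 hr


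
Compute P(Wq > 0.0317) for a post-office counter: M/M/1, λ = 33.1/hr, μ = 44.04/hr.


ρ = 33.1/44.04 = 0.7516
P(Wq > t) = ρ·e^{−(μ−λ)t} = 0.7516·e^{−0.3468}
= 0.7516·0.706948 = 0.531335

Final: 0.531335


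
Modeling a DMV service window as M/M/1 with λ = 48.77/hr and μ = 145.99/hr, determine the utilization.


ρ = λ/μ = 48.77/145.99 = 0.3341

Final: 0.3341


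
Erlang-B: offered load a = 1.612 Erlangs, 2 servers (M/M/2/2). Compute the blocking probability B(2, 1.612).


B(c,a) = (a^c/c!) / Σ_{k=0}^{c} a^k/k!
a^2/2! = 1.299272
Σ terms (k=0..2): 1.00000 + 1.61200 + 1.29927 = 3.911272
B = 1.299272/3.911272 = 0.332187

Final: 0.332187


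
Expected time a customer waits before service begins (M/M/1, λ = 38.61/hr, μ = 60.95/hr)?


ρ = 38.61/60.95 = 0.6335
Wq = ρ/(μ−λ) = 0.6335/(60.95 − 38.61) = 0.6335/22.34 = 0.02836 hr

Final: 0.02836 hr


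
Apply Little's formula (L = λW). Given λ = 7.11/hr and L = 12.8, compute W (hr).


W = L/λ = 12.8/7.11 = 1.8003 hr

Final: 1.8003 hr


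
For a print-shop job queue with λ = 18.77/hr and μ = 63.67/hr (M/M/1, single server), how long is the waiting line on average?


ρ = 18.77/63.67 = 0.2948
Lq = ρ²/(1−ρ) = 0.08691/0.7052 = 0.1232

Final: 0.1232


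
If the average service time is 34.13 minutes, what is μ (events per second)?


μ = 1/(service time) in consistent units.
1 second = 0.0166667 min, so μ = 0.0166667/34.13 = 0.0004883 per second

Final: 0.0004883 /sec


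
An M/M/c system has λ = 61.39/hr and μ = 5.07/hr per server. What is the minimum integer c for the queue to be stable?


Stability requires cμ > λ ⇔ c > λ/μ.
λ/μ = 61.39/5.07 = 12.1085
Minimum integer c = ⌊12.1085⌋ + 1 = 13
Check: 13·5.07 = 65.91 > 61.39, while 12·5.07 = 60.84 ≤ 61.39

Final: 13 servers


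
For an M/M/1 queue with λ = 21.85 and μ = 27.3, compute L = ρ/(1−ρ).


ρ = λ/μ = 21.85/27.3 = 0.8004
L = ρ/(1−ρ) = 0.8004/(1 − 0.8004) = 0.8004/0.1996 = 4.0092

Final: 4.0092


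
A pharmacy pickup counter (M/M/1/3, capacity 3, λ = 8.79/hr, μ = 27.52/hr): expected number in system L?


ρ = 8.79/27.52 = 0.3194
L = ρ[1 − (K+1)ρ^K + Kρ^(K+1)] / [(1−ρ)(1−ρ^(K+1))]
Numerator: 0.3194·(1 − 4·0.032585 + 3·0.010408) = 0.287746
Denominator: (0.6806)·(0.989592) = 0.673512
L = 0.287746/0.673512 = 0.4272

Final: 0.4272


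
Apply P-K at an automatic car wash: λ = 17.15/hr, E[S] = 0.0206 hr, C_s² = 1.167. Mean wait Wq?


ρ = λ·E[S] = 17.15·0.0206 = 0.3533
E[S²] = E[S]²(1+C_s²) = 0.0206²·(1+1.167) = 0.0009196
Wq = λ·E[S²]/(2(1−ρ)) = 17.15·0.0009196/(2·0.6467) = 0.01219 hr

Final: 0.01219 hr


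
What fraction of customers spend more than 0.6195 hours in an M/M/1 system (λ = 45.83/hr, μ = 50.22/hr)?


W ~ Exponential(μ−λ) for M/M/1.
μ − λ = 50.22 − 45.83 = 4.3900
P(W > t) = e^{−(μ−λ)t} = e^{−2.7196} = 0.065901

Final: 0.065901


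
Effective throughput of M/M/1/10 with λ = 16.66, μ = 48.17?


ρ = 0.3459; P_K = (1−ρ)ρ^10/(1−ρ^11) = 0.00001602
λ_eff = λ(1 − P_K) = 16.66·(1 − 0.00001602) = 16.66·0.999984 = 16.6597 /hr

Final: 16.6597 /hr


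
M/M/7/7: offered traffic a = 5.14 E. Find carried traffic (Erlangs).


B(7,5.14) = 0.129360 (Erlang-B)
Carried load = a(1 − B) = 5.14·(1 − 0.129360) = 5.14·0.870640 = 4.4751 E

Final: 4.4751 Erlangs


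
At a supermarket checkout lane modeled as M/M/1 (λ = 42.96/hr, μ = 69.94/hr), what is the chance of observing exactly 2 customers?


ρ = 42.96/69.94 = 0.6142
P_n = (1−ρ)·ρ^n = (1 − 0.6142)·0.6142^2 = 0.3858·0.377292 = 0.145544

Final: 0.145544


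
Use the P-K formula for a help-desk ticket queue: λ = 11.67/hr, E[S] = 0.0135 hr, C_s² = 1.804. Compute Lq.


ρ = λ·E[S] = 11.67·0.0135 = 0.1575
Lq = ρ²(1+C_s²)/(2(1−ρ)) = 0.02482·(1+1.804)/(2·0.8425)
= 0.02482·2.8040/1.6849 = 0.04131

Final: 0.04131


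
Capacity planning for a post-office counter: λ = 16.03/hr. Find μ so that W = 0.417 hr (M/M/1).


W = 1/(μ−λ) ⇒ μ − λ = 1/W = 1/0.417 = 2.3981
μ = λ + 1/W = 16.03 + 2.3981 = 18.4281 per hr

Final: 18.4281 /hr


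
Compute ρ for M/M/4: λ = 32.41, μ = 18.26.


ρ = λ/(cμ) = 32.41/(4·18.26) = 32.41/73.04 = 0.4437

Final: 0.4437


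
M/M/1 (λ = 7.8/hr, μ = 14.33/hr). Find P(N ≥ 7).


ρ = 7.8/14.33 = 0.5443
P(N ≥ n) = ρ^n = 0.5443^7 = 0.014156

Final: 0.014156


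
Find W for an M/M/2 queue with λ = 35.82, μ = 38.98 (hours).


a = 0.9189; ρ = 0.4595; P₀ = 0.370364
Lq = P₀·a^c·ρ/(c!(1−ρ)²) = 0.24591
Wq = Lq/λ = 0.24591/35.82 = 0.006865 hr
W = Wq + 1/μ = 0.006865 + 0.02565 = 0.03252 hr

Final: 0.03252 hr


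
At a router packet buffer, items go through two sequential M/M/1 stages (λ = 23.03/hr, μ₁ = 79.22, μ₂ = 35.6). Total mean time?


Each node sees arrival rate λ = 23.03/hr (tandem ⇒ throughput preserved).
W₁ = 1/(μ₁−λ) = 1/(79.22−23.03) = 0.01780 hr
W₂ = 1/(μ₂−λ) = 1/(35.6−23.03) = 0.07955 hr
W_total = W₁ + W₂ = 0.01780 + 0.07955 = 0.09735 hr

Final: 0.09735 hr


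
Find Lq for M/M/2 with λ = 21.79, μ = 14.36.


a = λ/μ = 1.5174; ρ = a/2 = 0.7587
P₀ = 0.137201
Lq = P₀·a^c·ρ / (c!·(1−ρ)²) = 0.137201·2.30253·0.7587/(2·0.05822)
= 2.05829

Final: 2.05829


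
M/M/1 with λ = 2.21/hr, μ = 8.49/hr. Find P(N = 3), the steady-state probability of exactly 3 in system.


ρ = 2.21/8.49 = 0.2603
P_n = (1−ρ)·ρ^n = (1 − 0.2603)·0.2603^3 = 0.7397·0.017638 = 0.013047

Final: 0.013047


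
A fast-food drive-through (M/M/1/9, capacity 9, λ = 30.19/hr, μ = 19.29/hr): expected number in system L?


ρ = 30.19/19.29 = 1.5651
L = ρ[1 − (K+1)ρ^K + Kρ^(K+1)] / [(1−ρ)(1−ρ^(K+1))]
Numerator: 1.5651·(1 − 10·56.334957 + 9·88.167566) = 361.776875
Denominator: (-0.5651)·(-87.167566) = 49.254872
L = 361.776875/49.254872 = 7.3450

Final: 7.3450


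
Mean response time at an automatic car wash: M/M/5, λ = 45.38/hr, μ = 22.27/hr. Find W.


a = 2.0377; ρ = 0.4075; P₀ = 0.129255
Lq = P₀·a^c·ρ/(c!(1−ρ)²) = 0.04394
Wq = Lq/λ = 0.04394/45.38 = 0.0009682 hr
W = Wq + 1/μ = 0.0009682 + 0.04490 = 0.04587 hr

Final: 0.04587 hr


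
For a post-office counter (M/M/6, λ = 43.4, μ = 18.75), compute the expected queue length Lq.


a = λ/μ = 2.3147; ρ = a/6 = 0.3858
P₀ = 0.098446
Lq = P₀·a^c·ρ / (c!·(1−ρ)²) = 0.098446·153.79094·0.3858/(720·0.37727)
= 0.02150

Final: 0.02150


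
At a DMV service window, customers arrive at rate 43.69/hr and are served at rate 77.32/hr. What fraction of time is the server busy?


ρ = λ/μ = 43.69/77.32 = 0.5651

Final: 0.5651


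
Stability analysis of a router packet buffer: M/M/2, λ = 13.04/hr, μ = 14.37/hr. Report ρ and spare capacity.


Total capacity cμ = 2·14.37 = 28.74/hr
ρ = λ/(cμ) = 13.04/28.74 = 0.4537
Stable ⇔ ρ < 1: YES
Spare capacity = cμ − λ = 28.74 − 13.04 = 15.70/hr

Final: ρ = 0.4537; stable; margin = 15.70/hr


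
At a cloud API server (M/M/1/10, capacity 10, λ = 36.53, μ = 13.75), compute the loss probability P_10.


ρ = λ/μ = 36.53/13.75 = 2.6567
P_K = (1−ρ)ρ^K/(1−ρ^(K+1)) = (-1.6567·17517.403771)/(1 − 46538.964347)
= -29021.560575/-46537.964347 = 0.623610

Final: 0.623610


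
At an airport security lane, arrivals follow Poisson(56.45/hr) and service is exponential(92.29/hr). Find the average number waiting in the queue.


ρ = 56.45/92.29 = 0.6117
Lq = ρ²/(1−ρ) = 0.3741/0.3883 = 0.9634

Final: 0.9634


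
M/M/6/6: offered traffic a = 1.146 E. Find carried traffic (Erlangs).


B(6,1.146) = 0.001000 (Erlang-B)
Carried load = a(1 − B) = 1.146·(1 − 0.001000) = 1.146·0.999000 = 1.1449 E

Final: 1.1449 Erlangs


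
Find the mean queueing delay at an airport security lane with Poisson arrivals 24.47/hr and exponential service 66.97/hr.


ρ = 24.47/66.97 = 0.3654
Wq = ρ/(μ−λ) = 0.3654/(66.97 − 24.47) = 0.3654/42.50 = 0.008597 hr

Final: 0.008597 hr


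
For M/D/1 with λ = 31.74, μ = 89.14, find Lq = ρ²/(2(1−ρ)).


ρ = 31.74/89.14 = 0.3561
M/D/1: Lq = ρ²/(2(1−ρ)) = 0.1268/(2·0.6439) = 0.09845

Final: 0.09845


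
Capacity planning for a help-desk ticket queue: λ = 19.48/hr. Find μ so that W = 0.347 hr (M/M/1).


W = 1/(μ−λ) ⇒ μ − λ = 1/W = 1/0.347 = 2.8818
μ = λ + 1/W = 19.48 + 2.8818 = 22.3618 per hr

Final: 22.3618 /hr


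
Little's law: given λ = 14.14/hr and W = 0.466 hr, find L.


L = λW = 14.14·0.466 = 6.5892

Final: 6.5892


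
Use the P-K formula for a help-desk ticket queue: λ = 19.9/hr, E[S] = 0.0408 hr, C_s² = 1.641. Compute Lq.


ρ = λ·E[S] = 19.9·0.0408 = 0.8119
Lq = ρ²(1+C_s²)/(2(1−ρ)) = 0.6592·(1+1.641)/(2·0.1881)
= 0.6592·2.6410/0.3762 = 4.62831

Final: 4.62831


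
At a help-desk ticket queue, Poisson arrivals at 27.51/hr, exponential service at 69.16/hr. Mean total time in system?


W = 1/(μ−λ) = 1/(69.16 − 27.51) = 1/41.65 = 0.02401 hr

Final: 0.02401 hr


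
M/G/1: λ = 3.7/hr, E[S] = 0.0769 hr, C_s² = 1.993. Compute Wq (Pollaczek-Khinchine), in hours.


ρ = λ·E[S] = 3.7·0.0769 = 0.2845
E[S²] = E[S]²(1+C_s²) = 0.0769²·(1+1.993) = 0.017699
Wq = λ·E[S²]/(2(1−ρ)) = 3.7·0.017699/(2·0.7155) = 0.04577 hr

Final: 0.04577 hr


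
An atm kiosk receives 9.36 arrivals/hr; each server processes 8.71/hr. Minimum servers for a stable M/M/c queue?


Stability requires cμ > λ ⇔ c > λ/μ.
λ/μ = 9.36/8.71 = 1.0746
Minimum integer c = ⌊1.0746⌋ + 1 = 2
Check: 2·8.71 = 17.42 > 9.36, while 1·8.71 = 8.71 ≤ 9.36

Final: 2 servers


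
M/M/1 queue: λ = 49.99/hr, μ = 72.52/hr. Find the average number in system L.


ρ = λ/μ = 49.99/72.52 = 0.6893
L = ρ/(1−ρ) = 0.6893/(1 − 0.6893) = 0.6893/0.3107 = 2.2188

Final: 2.2188


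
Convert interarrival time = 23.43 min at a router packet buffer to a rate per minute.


λ = 1/(interarrival time) in consistent units.
1 minute = 1 min, so λ = 1/23.43 = 0.04268 per minute

Final: 0.04268 /min


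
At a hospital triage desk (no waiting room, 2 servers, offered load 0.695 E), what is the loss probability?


B(c,a) = (a^c/c!) / Σ_{k=0}^{c} a^k/k!
a^2/2! = 0.241512
Σ terms (k=0..2): 1.00000 + 0.69500 + 0.24151 = 1.936512
B = 0.241512/1.936512 = 0.124715

Final: 0.124715


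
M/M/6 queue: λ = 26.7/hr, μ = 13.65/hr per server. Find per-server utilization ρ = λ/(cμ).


ρ = λ/(cμ) = 26.7/(6·13.65) = 26.7/81.90 = 0.3260

Final: 0.3260


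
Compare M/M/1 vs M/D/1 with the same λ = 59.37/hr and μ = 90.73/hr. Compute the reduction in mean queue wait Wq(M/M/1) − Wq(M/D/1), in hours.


ρ = 59.37/90.73 = 0.6544
Wq(M/M/1) = ρ/(μ−λ) = 0.6544/31.36 = 0.02087 hr
Wq(M/D/1) = ρ/(2(μ−λ)) = 0.01043 hr
Savings = 0.02087 − 0.01043 = 0.01043 hr

Final: 0.01043 hr


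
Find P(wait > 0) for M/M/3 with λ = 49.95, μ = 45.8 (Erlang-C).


a = λ/μ = 1.0906; ρ = a/3 = 0.3635
P₀ = 0.330576 (from M/M/c formula)
C(c,a) = [a^c/(c!(1−ρ))]·P₀ = [1.29721/(6·0.6365)]·0.330576
= 0.33969·0.330576 = 0.112294

Final: 0.112294


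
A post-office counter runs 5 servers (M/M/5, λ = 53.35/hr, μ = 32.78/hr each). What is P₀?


a = λ/μ = 53.35/32.78 = 1.6275; ρ = a/c = 0.3255
Σ_{k=0}^{4} a^k/k! (terms k=0..4) = 1.00000 + 1.62752 + 1.32441 + 0.71850 + 0.29234 = 4.96276
Tail: a^5/(5!(1−ρ)) = 11.41898/(120·0.6745) = 0.14108
P₀ = 1/(4.96276 + 0.14108) = 1/5.10384 = 0.195931

Final: 0.195931


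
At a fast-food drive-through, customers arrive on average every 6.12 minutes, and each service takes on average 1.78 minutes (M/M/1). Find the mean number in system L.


λ = 60/6.12 = 9.8039 /hr
μ = 60/1.78 = 33.7079 /hr
ρ = λ/μ = 9.8039/33.7079 = 0.2908
L = ρ/(1−ρ) = 0.2908/0.7092 = 0.4101

Final: 0.4101


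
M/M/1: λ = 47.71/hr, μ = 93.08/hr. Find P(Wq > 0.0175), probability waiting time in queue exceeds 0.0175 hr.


ρ = 47.71/93.08 = 0.5126
P(Wq > t) = ρ·e^{−(μ−λ)t} = 0.5126·e^{−0.7940}
= 0.5126·0.452044 = 0.231704

Final: 0.231704


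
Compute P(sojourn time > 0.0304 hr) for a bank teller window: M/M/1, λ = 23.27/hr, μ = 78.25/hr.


W ~ Exponential(μ−λ) for M/M/1.
μ − λ = 78.25 − 23.27 = 54.9800
P(W > t) = e^{−(μ−λ)t} = e^{−1.6714} = 0.187985

Final: 0.187985


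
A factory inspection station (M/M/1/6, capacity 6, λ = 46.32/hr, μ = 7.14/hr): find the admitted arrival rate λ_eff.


ρ = 6.4874; P_K = (1−ρ)ρ^6/(1−ρ^7) = 0.845857
λ_eff = λ(1 − P_K) = 46.32·(1 − 0.845857) = 46.32·0.154143 = 7.1399 /hr

Final: 7.1399 /hr


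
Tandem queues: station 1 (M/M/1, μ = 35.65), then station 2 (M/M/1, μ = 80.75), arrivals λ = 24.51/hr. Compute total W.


Each node sees arrival rate λ = 24.51/hr (tandem ⇒ throughput preserved).
W₁ = 1/(μ₁−λ) = 1/(35.65−24.51) = 0.08977 hr
W₂ = 1/(μ₂−λ) = 1/(80.75−24.51) = 0.01778 hr
W_total = W₁ + W₂ = 0.08977 + 0.01778 = 0.10755 hr

Final: 0.10755 hr


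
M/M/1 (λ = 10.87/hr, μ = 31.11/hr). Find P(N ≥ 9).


ρ = 10.87/31.11 = 0.3494
P(N ≥ n) = ρ^n = 0.3494^9 = 0.00007762

Final: 0.00007762


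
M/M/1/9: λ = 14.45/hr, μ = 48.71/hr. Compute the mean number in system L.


ρ = 14.45/48.71 = 0.2967
L = ρ[1 − (K+1)ρ^K + Kρ^(K+1)] / [(1−ρ)(1−ρ^(K+1))]
Numerator: 0.2967·(1 − 10·0.00001779 + 9·0.000005278) = 0.296615
Denominator: (0.7033)·(0.999995) = 0.703343
L = 0.296615/0.703343 = 0.4217

Final: 0.4217


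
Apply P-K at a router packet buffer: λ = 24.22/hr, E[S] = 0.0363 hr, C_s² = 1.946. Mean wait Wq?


ρ = λ·E[S] = 24.22·0.0363 = 0.8792
E[S²] = E[S]²(1+C_s²) = 0.0363²·(1+1.946) = 0.003882
Wq = λ·E[S²]/(2(1−ρ)) = 24.22·0.003882/(2·0.1208) = 0.38911 hr

Final: 0.38911 hr


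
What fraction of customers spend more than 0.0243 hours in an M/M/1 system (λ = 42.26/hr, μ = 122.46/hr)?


W ~ Exponential(μ−λ) for M/M/1.
μ − λ = 122.46 − 42.26 = 80.2000
P(W > t) = e^{−(μ−λ)t} = e^{−1.9489} = 0.142436

Final: 0.142436


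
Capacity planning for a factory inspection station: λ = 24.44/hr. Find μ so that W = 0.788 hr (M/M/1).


W = 1/(μ−λ) ⇒ μ − λ = 1/W = 1/0.788 = 1.2690
μ = λ + 1/W = 24.44 + 1.2690 = 25.7090 per hr

Final: 25.7090 /hr


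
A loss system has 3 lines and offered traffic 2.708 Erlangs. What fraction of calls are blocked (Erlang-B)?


B(c,a) = (a^c/c!) / Σ_{k=0}^{c} a^k/k!
a^3/3! = 3.309746
Σ terms (k=0..3): 1.00000 + 2.70800 + 3.66663 + 3.30975 = 10.684378
B = 3.309746/10.684378 = 0.309774

Final: 0.309774


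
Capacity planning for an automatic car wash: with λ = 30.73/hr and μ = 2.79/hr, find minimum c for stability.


Stability requires cμ > λ ⇔ c > λ/μ.
λ/μ = 30.73/2.79 = 11.0143
Minimum integer c = ⌊11.0143⌋ + 1 = 12
Check: 12·2.79 = 33.48 > 30.73, while 11·2.79 = 30.69 ≤ 30.73

Final: 12 servers


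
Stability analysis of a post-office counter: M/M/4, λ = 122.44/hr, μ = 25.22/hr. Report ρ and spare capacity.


Total capacity cμ = 4·25.22 = 100.88/hr
ρ = λ/(cμ) = 122.44/100.88 = 1.2137
Stable ⇔ ρ < 1: NO
Spare capacity = cμ − λ = 100.88 − 122.44 = -21.56/hr

Final: ρ = 1.2137; unstable; margin = -21.56/hr


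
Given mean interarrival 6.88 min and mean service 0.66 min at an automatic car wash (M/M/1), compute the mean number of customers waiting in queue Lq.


λ = 60/6.88 = 8.7209 /hr
μ = 60/0.66 = 90.9091 /hr
ρ = λ/μ = 8.7209/90.9091 = 0.09593
Lq = ρ²/(1−ρ) = 0.009203/0.9041 = 0.01018

Final: 0.01018


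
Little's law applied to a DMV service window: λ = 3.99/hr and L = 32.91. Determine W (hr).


W = L/λ = 32.91/3.99 = 8.2481 hr

Final: 8.2481 hr


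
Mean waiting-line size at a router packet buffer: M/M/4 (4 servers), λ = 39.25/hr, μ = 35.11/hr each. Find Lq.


a = λ/μ = 1.1179; ρ = a/4 = 0.2795
P₀ = 0.326163
Lq = P₀·a^c·ρ / (c!·(1−ρ)²) = 0.326163·1.56184·0.2795/(24·0.51915)
= 0.01143

Final: 0.01143


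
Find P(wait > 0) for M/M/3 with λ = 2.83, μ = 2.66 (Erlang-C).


a = λ/μ = 1.0639; ρ = a/3 = 0.3546
P₀ = 0.340037 (from M/M/c formula)
C(c,a) = [a^c/(c!(1−ρ))]·P₀ = [1.20424/(6·0.6454)]·0.340037
= 0.31100·0.340037 = 0.105751

Final: 0.105751


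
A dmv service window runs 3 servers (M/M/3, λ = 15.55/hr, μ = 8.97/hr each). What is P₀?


a = λ/μ = 15.55/8.97 = 1.7336; ρ = a/c = 0.5779
Σ_{k=0}^{2} a^k/k! (terms k=0..2) = 1.00000 + 1.73356 + 1.50261 = 4.23617
Tail: a^3/(3!(1−ρ)) = 5.20971/(6·0.4221) = 2.05683
P₀ = 1/(4.23617 + 2.05683) = 1/6.29299 = 0.158907

Final: 0.158907


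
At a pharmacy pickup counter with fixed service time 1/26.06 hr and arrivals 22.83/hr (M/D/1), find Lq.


ρ = 22.83/26.06 = 0.8761
M/D/1: Lq = ρ²/(2(1−ρ)) = 0.7675/(2·0.1239) = 3.09603

Final: 3.09603


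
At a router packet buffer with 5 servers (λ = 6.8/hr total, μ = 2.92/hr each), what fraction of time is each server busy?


ρ = λ/(cμ) = 6.8/(5·2.92) = 6.8/14.60 = 0.4658

Final: 0.4658
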